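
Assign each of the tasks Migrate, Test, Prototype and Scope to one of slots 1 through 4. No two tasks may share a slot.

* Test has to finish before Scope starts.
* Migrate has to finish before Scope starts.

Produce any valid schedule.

Prototype=4, Migrate=1, Test=2, Scope=3

Checking: Migrate(1) before Scope(3); Test(2) before Scope(3); max 1 per slot (cap 1).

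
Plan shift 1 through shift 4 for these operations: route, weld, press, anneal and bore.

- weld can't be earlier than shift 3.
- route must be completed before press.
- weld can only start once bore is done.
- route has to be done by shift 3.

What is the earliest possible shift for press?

shift 2

Precedence pushes press to at least shift 2.
press at shift 2 is achievable: anneal=shift 1; bore=shift 1; press=shift 2; route=shift 1; weld=shift 3.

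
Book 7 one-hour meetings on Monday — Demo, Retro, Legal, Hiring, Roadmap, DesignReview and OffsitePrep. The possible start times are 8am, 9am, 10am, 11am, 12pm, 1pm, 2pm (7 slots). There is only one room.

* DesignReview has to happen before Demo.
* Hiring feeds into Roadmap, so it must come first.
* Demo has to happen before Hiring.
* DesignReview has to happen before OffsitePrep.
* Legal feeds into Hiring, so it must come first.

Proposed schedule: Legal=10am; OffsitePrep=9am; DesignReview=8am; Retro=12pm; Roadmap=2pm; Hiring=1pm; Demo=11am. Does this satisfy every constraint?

DesignReview has to happen before Demo — holds.
There is only one room — holds.
Demo has to happen before Hiring — holds.
DesignReview has to happen before OffsitePrep — holds.
Hiring feeds into Roadmap, so it must come first — holds.
Legal feeds into Hiring, so it must come first — holds.

Valid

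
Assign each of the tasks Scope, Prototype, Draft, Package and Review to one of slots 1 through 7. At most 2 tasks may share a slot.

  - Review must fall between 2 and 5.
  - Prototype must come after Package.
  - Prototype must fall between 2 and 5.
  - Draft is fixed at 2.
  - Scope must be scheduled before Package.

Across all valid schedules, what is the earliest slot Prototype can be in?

3

Prototype is available from 2; precedence pushes Prototype to at least 3; Prototype's own window allows nothing later than 5.
Prototype at 3 is achievable: Package=2; Review=3; Scope=1; Draft=2; Prototype=3.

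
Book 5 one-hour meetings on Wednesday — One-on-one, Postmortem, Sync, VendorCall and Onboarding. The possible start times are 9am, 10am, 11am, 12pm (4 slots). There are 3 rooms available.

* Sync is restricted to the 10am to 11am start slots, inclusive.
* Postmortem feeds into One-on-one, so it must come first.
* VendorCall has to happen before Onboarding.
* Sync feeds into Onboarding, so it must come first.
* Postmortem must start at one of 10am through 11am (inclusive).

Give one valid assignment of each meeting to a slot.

VendorCall in 9am; One-on-one in 11am; Onboarding in 11am; Sync in 10am; Postmortem in 10am

Checking: Postmortem(10am) before One-on-one(11am); Sync(10am) before Onboarding(11am); VendorCall(9am) before Onboarding(11am); Sync=10am in [10am,11am]; Postmortem=10am in [10am,11am]; max 2 per slot (cap 3).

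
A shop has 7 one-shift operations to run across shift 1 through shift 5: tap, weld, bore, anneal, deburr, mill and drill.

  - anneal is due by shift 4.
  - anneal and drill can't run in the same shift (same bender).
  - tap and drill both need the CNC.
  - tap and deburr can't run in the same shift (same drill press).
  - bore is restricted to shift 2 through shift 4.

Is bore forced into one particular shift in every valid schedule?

bore can be shift 2 (e.g. tap -> shift 1; deburr -> shift 2; anneal -> shift 1; drill -> shift 2; weld -> shift 1; mill -> shift 1; bore -> shift 2) or shift 3 (e.g. anneal=shift 1, mill=shift 1, bore=shift 3, deburr=shift 2, drill=shift 2, weld=shift 1, tap=shift 1).

No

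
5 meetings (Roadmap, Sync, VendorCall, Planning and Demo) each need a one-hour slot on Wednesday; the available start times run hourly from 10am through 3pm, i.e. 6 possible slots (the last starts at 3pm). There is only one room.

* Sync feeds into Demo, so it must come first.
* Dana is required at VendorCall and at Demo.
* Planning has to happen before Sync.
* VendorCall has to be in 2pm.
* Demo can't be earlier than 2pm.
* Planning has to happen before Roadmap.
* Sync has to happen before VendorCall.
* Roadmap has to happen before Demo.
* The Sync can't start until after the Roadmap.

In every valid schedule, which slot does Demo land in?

3pm

Demo's window is 2pm–3pm.
VendorCall is fixed at 2pm, and Demo can't share a slot with VendorCall.
So Demo must be 3pm.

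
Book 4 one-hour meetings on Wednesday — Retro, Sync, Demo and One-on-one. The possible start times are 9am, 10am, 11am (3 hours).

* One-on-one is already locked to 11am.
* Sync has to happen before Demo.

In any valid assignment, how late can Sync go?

Downstream work caps Sync at 10am.
Sync at 10am is achievable: Retro in 9am; Demo in 11am; Sync in 10am; One-on-one in 11am.

10am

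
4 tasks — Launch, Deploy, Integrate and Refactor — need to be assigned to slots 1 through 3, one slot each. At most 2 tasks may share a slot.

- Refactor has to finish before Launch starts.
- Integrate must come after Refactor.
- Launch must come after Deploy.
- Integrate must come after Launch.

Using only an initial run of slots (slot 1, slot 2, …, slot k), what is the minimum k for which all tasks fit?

The precedence chain requires at least 3 distinct slots.
With at most 2 per slot and 4 tasks, at least 2 slots are needed.
3 works (last occupied slot: 3): for example Launch -> 2, Integrate -> 3, Refactor -> 1, Deploy -> 1.

3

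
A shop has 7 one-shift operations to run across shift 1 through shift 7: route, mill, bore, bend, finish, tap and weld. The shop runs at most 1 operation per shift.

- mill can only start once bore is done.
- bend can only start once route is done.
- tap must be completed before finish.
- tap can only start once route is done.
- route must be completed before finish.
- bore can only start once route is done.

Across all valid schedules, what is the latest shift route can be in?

Downstream work caps route at shift 5.
route at shift 2 is achievable: tap=shift 4, mill=shift 6, finish=shift 5, route=shift 2, bend=shift 7, weld=shift 1, bore=shift 3.
Nothing later works — the capacity limit rule out every shift after shift 2.

shift 2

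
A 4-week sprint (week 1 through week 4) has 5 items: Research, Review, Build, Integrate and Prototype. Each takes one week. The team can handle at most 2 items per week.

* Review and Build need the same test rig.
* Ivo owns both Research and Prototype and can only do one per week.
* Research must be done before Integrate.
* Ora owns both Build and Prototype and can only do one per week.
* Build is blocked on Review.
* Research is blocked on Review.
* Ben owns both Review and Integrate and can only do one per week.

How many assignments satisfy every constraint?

26

Splitting on Research: it can be week 2 (14), week 3 (12). Listing each branch's schedules as (Review, Build, Integrate, Prototype) by week number:
Research=week 2: (1,2,3,1) (1,2,3,3) (1,2,3,4) (1,2,4,1) (1,2,4,3) (1,2,4,4) (1,3,3,1) (1,3,3,4) (1,3,4,1) (1,3,4,4) (1,4,3,1) (1,4,3,3) (1,4,4,1) (1,4,4,3) — 14.
Research=week 3: (1,2,4,1) (1,2,4,4) (1,3,4,1) (1,3,4,2) (1,3,4,4) (1,4,4,1) (1,4,4,2) (2,3,4,1) (2,3,4,2) (2,3,4,4) (2,4,4,1) (2,4,4,2) — 12.
Summing: 14 + 12 = 26.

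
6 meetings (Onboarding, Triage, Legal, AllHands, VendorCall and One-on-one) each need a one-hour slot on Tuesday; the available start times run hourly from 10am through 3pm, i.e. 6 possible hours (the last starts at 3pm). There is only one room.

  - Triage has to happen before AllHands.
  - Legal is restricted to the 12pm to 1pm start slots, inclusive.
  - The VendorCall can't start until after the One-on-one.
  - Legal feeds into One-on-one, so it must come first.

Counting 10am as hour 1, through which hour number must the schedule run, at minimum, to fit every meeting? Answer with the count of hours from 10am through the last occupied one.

The precedence chain requires at least 3 distinct hours.
With at most 1 per hour and 6 meetings, at least 6 hours are needed.
Propagating the time windows through the other constraints, VendorCall can't land before 2pm — that is hour 5 counting from 10am — so the schedule must run through at least 5 hours.
6 works (last occupied hour: 3pm): for example AllHands in 11am; One-on-one in 1pm; VendorCall in 2pm; Triage in 10am; Onboarding in 3pm; Legal in 12pm.

6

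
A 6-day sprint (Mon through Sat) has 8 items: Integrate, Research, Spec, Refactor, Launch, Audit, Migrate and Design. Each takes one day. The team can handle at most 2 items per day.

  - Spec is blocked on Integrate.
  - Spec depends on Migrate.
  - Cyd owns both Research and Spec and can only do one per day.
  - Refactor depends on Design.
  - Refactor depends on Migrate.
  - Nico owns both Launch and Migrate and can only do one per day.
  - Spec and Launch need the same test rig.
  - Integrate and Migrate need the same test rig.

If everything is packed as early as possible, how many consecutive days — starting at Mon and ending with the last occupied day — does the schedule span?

4

The precedence chain requires at least 2 distinct days.
With at most 2 per day and 8 work items, at least 4 days are needed.
4 works (last occupied day: Thu): for example Integrate in Tue, Design in Mon, Migrate in Mon, Research in Thu, Audit in Wed, Refactor in Tue, Launch in Thu, Spec in Wed.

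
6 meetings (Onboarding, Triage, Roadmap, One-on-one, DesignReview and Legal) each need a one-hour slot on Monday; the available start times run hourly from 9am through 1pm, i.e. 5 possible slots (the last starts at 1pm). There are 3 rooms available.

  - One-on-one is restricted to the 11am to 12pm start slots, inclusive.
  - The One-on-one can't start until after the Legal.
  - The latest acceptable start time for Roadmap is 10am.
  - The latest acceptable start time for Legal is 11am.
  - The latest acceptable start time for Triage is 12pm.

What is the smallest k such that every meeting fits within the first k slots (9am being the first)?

3 slots

The precedence chain requires at least 2 distinct slots.
With at most 3 per slot and 6 meetings, at least 2 slots are needed.
One-on-one can't be placed before 11am — that is slot 3 counting from 9am — so the schedule must run through at least 3 slots.
3 works (last occupied slot: 11am): for example Legal -> 9am; Onboarding -> 9am; One-on-one -> 11am; Triage -> 10am; DesignReview -> 10am; Roadmap -> 9am.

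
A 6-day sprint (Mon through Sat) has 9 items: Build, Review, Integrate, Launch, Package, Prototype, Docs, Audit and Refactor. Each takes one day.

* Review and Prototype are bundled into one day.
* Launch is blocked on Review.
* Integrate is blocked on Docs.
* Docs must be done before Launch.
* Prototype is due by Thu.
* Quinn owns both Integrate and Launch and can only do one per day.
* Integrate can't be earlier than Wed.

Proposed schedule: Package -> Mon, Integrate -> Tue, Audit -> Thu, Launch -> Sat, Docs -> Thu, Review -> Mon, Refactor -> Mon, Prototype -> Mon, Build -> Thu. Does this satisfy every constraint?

No. Integrate is blocked on Docs is not satisfied.

Integrate is blocked on Docs — violated.
Integrate can't be earlier than Wed — violated.
Review and Prototype are bundled into one day — holds.
Docs must be done before Launch — holds.
Quinn owns both Integrate and Launch and can only do one per day — holds.
Prototype is due by Thu — holds.
Launch is blocked on Review — holds.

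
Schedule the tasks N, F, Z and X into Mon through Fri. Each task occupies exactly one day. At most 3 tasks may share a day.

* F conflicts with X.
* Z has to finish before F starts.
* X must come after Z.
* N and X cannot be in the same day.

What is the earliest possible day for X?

Tue

Precedence pushes X to at least Tue.
X at Tue is achievable: X=Tue; Z=Mon; F=Wed; N=Mon.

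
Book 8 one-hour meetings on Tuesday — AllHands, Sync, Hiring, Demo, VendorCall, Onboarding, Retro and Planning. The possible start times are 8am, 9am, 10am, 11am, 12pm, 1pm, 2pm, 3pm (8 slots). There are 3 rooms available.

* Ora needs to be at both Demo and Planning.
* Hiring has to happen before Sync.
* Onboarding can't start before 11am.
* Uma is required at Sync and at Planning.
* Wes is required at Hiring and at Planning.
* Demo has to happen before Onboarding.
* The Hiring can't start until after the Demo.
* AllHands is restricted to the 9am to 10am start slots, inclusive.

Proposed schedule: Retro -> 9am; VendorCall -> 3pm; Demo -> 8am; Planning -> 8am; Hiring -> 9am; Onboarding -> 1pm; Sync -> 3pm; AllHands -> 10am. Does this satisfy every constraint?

Uma is required at Sync and at Planning — holds.
AllHands is restricted to the 9am to 10am start slots, inclusive — holds.
There are 3 rooms available — holds.
Onboarding can't start before 11am — holds.
Ora needs to be at both Demo and Planning — violated.
Hiring has to happen before Sync — holds.
Demo has to happen before Onboarding — holds.
Wes is required at Hiring and at Planning — holds.
The Hiring can't start until after the Demo — holds.

Invalid. Ora needs to be at both Demo and Planning.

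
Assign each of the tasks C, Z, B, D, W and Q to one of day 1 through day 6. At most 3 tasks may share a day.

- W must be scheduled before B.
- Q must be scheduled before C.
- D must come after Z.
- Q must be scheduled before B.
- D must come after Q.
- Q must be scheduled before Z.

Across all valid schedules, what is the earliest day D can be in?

day 3

Precedence pushes D to at least day 3.
D at day 3 is achievable: Z=day 2; D=day 3; W=day 1; B=day 2; C=day 2; Q=day 1.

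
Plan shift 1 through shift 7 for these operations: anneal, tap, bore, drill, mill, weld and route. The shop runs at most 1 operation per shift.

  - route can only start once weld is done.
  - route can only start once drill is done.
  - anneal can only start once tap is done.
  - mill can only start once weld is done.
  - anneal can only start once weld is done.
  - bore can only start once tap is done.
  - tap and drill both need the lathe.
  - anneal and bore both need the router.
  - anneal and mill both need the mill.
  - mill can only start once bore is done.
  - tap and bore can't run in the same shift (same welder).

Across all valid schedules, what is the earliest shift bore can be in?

Precedence pushes bore to at least shift 2; downstream work caps bore at shift 6.
bore at shift 2 is achievable: bore=shift 2, mill=shift 5, anneal=shift 4, drill=shift 6, route=shift 7, tap=shift 1, weld=shift 3.

shift 2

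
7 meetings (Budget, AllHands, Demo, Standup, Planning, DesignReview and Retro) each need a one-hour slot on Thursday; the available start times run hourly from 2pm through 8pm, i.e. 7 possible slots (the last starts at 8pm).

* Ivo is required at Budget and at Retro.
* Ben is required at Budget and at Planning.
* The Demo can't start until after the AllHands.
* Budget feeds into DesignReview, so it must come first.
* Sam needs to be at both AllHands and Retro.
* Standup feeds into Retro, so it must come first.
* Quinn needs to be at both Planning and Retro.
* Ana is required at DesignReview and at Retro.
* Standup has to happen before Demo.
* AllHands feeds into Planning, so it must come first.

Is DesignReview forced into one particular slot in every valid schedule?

DesignReview can be 3pm (e.g. DesignReview=3pm; Planning=3pm; Budget=2pm; Demo=3pm; AllHands=2pm; Retro=4pm; Standup=2pm) or 4pm (e.g. Demo=3pm, AllHands=2pm, Standup=2pm, Budget=2pm, Planning=3pm, DesignReview=4pm, Retro=5pm).

No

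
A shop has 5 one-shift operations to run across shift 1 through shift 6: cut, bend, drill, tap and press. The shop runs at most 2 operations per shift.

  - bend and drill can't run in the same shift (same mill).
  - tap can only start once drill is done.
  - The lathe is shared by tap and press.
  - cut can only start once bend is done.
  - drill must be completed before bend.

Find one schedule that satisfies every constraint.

bend in shift 2; tap in shift 2; drill in shift 1; press in shift 1; cut in shift 3

Checking: bend(shift 2) before cut(shift 3); drill(shift 1) before bend(shift 2); drill(shift 1) before tap(shift 2); bend(shift 2) != drill(shift 1); tap(shift 2) != press(shift 1); max 2 per shift (cap 2).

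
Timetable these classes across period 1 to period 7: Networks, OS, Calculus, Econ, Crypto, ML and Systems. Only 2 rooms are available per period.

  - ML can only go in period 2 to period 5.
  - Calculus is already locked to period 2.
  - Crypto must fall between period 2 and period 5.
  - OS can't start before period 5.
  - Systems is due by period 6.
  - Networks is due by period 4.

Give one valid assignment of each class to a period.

Econ=period 3; Crypto=period 2; OS=period 5; ML=period 3; Systems=period 1; Calculus=period 2; Networks=period 1

Checking: Systems=period 1 in [period 1,period 6]; OS=period 5 in [period 5,period 7]; ML=period 3 in [period 2,period 5]; Crypto=period 2 in [period 2,period 5]; Calculus=period 2 in [period 2,period 2]; Networks=period 1 in [period 1,period 4]; max 2 per period (cap 2).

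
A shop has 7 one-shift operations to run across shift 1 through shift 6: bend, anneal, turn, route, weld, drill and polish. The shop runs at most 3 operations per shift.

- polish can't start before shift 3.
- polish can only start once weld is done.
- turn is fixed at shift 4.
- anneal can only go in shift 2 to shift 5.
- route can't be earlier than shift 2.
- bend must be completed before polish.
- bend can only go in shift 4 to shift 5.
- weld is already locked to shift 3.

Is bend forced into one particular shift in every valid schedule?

No

bend can be shift 4 (e.g. polish -> shift 5, drill -> shift 1, weld -> shift 3, anneal -> shift 2, bend -> shift 4, turn -> shift 4, route -> shift 2) or shift 5 (e.g. anneal -> shift 2; route -> shift 2; bend -> shift 5; polish -> shift 6; turn -> shift 4; drill -> shift 1; weld -> shift 3).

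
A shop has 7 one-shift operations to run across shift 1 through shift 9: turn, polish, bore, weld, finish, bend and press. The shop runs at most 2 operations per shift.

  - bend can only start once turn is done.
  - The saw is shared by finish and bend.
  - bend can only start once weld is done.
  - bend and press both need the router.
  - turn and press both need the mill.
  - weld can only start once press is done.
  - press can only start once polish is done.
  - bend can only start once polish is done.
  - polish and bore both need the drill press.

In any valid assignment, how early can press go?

shift 2

Precedence pushes press to at least shift 2; downstream work caps press at shift 7.
press at shift 2 is achievable: finish in shift 3, turn in shift 1, polish in shift 1, press in shift 2, bend in shift 4, weld in shift 3, bore in shift 2.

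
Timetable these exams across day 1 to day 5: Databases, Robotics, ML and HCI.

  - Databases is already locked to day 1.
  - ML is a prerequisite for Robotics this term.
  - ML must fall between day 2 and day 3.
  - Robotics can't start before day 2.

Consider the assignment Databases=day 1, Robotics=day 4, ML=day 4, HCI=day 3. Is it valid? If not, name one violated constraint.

ML must fall between day 2 and day 3 — violated.
ML is a prerequisite for Robotics this term — violated.
Robotics can't start before day 2 — holds.
Databases is already locked to day 1 — holds.

No — it violates: ML must fall between day 2 and day 3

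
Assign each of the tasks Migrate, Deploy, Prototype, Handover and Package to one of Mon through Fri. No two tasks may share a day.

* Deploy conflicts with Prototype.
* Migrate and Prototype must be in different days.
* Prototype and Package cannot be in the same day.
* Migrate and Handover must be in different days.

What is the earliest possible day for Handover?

Handover at Mon is achievable: Deploy -> Wed, Handover -> Mon, Prototype -> Thu, Migrate -> Tue, Package -> Fri.

Mon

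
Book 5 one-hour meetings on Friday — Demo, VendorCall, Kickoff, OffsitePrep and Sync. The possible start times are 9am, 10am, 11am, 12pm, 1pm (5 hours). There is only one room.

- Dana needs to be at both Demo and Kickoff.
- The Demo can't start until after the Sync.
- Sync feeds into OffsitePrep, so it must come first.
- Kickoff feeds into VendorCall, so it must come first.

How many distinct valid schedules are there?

20

Splitting on Demo: it can be 10am (3), 11am (5), 12pm (6), 1pm (6). Listing each branch's schedules as (VendorCall, Kickoff, OffsitePrep, Sync):
Demo=10am: (12pm,11am,1pm,9am) (1pm,11am,12pm,9am) (1pm,12pm,11am,9am) — 3.
Demo=11am: (12pm,9am,1pm,10am) (12pm,10am,1pm,9am) (1pm,9am,12pm,10am) (1pm,10am,12pm,9am) (1pm,12pm,10am,9am) — 5.
Demo=12pm: (10am,9am,1pm,11am) (11am,9am,1pm,10am) (11am,10am,1pm,9am) (1pm,9am,11am,10am) (1pm,10am,11am,9am) (1pm,11am,10am,9am) — 6.
Demo=1pm: (10am,9am,12pm,11am) (11am,9am,12pm,10am) (11am,10am,12pm,9am) (12pm,9am,11am,10am) (12pm,10am,11am,9am) (12pm,11am,10am,9am) — 6.
Summing: 3 + 5 + 6 + 6 = 20.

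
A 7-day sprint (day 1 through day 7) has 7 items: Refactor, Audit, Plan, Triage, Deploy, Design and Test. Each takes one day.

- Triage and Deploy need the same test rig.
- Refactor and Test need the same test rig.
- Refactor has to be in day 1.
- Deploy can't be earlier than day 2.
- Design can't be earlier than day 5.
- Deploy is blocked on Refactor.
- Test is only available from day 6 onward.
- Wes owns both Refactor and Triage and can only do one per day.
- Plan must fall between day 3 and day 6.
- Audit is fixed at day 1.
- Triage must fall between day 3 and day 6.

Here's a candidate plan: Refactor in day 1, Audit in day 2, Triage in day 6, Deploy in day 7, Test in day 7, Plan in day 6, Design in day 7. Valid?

No. Audit is fixed at day 1 is not satisfied.

Deploy is blocked on Refactor — holds.
Deploy can't be earlier than day 2 — holds.
Audit is fixed at day 1 — violated.
Triage and Deploy need the same test rig — holds.
Wes owns both Refactor and Triage and can only do one per day — holds.
Plan must fall between day 3 and day 6 — holds.
Refactor and Test need the same test rig — holds.
Test is only available from day 6 onward — holds.
Triage must fall between day 3 and day 6 — holds.
Refactor has to be in day 1 — holds.
Design can't be earlier than day 5 — holds.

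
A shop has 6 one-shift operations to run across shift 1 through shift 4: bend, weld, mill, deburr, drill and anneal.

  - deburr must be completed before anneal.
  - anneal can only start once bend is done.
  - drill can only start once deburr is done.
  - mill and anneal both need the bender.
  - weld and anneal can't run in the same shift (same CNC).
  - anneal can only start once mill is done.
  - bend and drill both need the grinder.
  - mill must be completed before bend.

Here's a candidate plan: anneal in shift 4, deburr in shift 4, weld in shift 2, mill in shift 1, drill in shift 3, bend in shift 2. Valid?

mill and anneal both need the bender — holds.
weld and anneal can't run in the same shift (same CNC) — holds.
deburr must be completed before anneal — violated.
drill can only start once deburr is done — violated.
anneal can only start once mill is done — holds.
bend and drill both need the grinder — holds.
mill must be completed before bend — holds.
anneal can only start once bend is done — holds.

No. drill can only start once deburr is done is not satisfied.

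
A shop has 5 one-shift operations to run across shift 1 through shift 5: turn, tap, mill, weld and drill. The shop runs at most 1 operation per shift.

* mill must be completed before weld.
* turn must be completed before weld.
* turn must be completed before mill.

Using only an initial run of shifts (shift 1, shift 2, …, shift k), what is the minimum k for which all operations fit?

The precedence chain requires at least 3 distinct shifts.
With at most 1 per shift and 5 operations, at least 5 shifts are needed.
5 works (last occupied shift: shift 5): for example turn in shift 1, mill in shift 2, drill in shift 5, weld in shift 3, tap in shift 4.

5 shifts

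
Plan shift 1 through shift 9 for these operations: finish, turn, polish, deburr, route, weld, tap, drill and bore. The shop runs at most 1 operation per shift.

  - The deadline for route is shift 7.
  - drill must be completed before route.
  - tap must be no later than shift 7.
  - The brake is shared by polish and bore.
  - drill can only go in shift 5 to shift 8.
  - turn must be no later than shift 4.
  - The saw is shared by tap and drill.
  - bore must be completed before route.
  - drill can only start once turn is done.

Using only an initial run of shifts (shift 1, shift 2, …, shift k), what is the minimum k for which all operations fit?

The precedence chain requires at least 3 distinct shifts.
With at most 1 per shift and 9 operations, at least 9 shifts are needed.
Propagating the time windows through the other constraints, route can't land before shift 6, so the schedule must run through at least shift 6.
9 works (last occupied shift: shift 9): for example weld in shift 9; finish in shift 4; turn in shift 1; route in shift 6; drill in shift 5; polish in shift 7; deburr in shift 8; tap in shift 2; bore in shift 3.

9 shifts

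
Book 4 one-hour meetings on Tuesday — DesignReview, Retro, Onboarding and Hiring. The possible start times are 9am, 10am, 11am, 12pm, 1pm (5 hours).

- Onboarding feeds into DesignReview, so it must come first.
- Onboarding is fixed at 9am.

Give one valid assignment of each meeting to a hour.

DesignReview=10am, Onboarding=9am, Hiring=9am, Retro=9am

Checking: Onboarding(9am) before DesignReview(10am); Onboarding=9am in [9am,9am].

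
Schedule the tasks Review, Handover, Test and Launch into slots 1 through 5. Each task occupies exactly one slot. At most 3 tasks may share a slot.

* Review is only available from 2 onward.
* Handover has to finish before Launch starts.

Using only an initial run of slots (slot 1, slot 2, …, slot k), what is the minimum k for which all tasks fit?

The precedence chain requires at least 2 distinct slots.
With at most 3 per slot and 4 tasks, at least 2 slots are needed.
2 works (last occupied slot: 2): for example Launch=2, Handover=1, Test=1, Review=2.

2 slots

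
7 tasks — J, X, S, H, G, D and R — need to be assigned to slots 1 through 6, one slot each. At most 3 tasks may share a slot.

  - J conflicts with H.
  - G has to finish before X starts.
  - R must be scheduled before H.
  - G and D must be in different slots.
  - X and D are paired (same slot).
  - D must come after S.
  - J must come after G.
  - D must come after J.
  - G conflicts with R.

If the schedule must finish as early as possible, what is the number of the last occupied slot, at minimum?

slot 3

The precedence chain requires at least 3 distinct slots.
With at most 3 per slot and 7 tasks, at least 3 slots are needed.
3 works (last occupied slot: 3): for example R -> 2; D -> 3; G -> 1; H -> 3; S -> 1; X -> 3; J -> 2.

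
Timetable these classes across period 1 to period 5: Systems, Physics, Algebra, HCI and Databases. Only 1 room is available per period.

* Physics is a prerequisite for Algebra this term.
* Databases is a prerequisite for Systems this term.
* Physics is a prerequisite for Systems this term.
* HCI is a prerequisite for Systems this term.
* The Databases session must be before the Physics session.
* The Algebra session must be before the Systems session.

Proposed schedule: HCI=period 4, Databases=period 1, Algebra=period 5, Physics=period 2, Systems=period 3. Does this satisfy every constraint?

HCI is a prerequisite for Systems this term — violated.
The Databases session must be before the Physics session — holds.
Physics is a prerequisite for Algebra this term — holds.
Physics is a prerequisite for Systems this term — holds.
Databases is a prerequisite for Systems this term — holds.
The Algebra session must be before the Systems session — violated.
Only 1 room is available per period — holds.

No. The Algebra session must be before the Systems session is not satisfied.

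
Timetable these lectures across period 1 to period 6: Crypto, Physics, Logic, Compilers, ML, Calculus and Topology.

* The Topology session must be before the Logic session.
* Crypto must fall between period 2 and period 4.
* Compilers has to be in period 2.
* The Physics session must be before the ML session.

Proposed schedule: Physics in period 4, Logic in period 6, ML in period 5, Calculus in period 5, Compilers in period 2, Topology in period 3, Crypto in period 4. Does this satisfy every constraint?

The Physics session must be before the ML session — holds.
The Topology session must be before the Logic session — holds.
Crypto must fall between period 2 and period 4 — holds.
Compilers has to be in period 2 — holds.

Valid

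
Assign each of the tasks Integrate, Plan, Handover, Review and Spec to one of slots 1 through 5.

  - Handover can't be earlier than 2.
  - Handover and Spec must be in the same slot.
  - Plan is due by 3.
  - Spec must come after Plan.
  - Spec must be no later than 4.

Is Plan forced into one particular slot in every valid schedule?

No

Plan can be 1 (e.g. Spec=2; Plan=1; Review=1; Integrate=1; Handover=2) or 2 (e.g. Review in 1; Plan in 2; Handover in 3; Integrate in 1; Spec in 3).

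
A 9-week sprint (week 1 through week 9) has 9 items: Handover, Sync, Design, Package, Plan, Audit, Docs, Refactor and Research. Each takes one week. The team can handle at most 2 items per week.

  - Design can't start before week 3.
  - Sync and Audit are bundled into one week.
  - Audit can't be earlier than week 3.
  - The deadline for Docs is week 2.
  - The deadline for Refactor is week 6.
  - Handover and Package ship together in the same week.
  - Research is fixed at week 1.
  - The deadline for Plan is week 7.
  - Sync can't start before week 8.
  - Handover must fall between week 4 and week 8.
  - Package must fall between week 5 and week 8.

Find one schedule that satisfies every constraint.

Plan -> week 2; Refactor -> week 2; Docs -> week 1; Design -> week 3; Handover -> week 5; Research -> week 1; Package -> week 5; Sync -> week 8; Audit -> week 8

Checking: Sync = Audit = week 8; Handover = Package = week 5; Handover=week 5 in [week 4,week 8]; Docs=week 1 in [week 1,week 2]; Plan=week 2 in [week 1,week 7]; Design=week 3 in [week 3,week 9]; Package=week 5 in [week 5,week 8]; Audit=week 8 in [week 3,week 9]; Sync=week 8 in [week 8,week 9]; Research=week 1 in [week 1,week 1]; Refactor=week 2 in [week 1,week 6]; max 2 per week (cap 2).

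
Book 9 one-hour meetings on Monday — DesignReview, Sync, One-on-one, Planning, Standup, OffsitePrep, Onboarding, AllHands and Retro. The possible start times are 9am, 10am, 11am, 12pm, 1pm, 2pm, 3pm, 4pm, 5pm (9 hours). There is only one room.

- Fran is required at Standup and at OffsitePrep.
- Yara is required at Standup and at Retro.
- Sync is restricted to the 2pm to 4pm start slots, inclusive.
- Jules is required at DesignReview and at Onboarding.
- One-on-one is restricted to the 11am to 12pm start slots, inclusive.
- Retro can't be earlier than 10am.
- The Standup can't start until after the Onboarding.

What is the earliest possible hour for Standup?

10am

Precedence pushes Standup to at least 10am.
Standup at 10am is achievable: DesignReview -> 1pm, Sync -> 2pm, Retro -> 12pm, OffsitePrep -> 4pm, AllHands -> 5pm, Planning -> 3pm, Onboarding -> 9am, Standup -> 10am, One-on-one -> 11am.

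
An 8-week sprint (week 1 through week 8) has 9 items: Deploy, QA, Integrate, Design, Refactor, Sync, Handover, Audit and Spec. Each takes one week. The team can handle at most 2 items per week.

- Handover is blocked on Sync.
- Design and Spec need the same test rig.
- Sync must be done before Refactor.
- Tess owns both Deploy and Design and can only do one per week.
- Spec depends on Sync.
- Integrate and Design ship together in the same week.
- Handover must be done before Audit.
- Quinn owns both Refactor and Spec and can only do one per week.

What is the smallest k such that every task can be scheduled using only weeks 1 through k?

The precedence chain requires at least 3 distinct weeks.
With at most 2 per week and 9 tasks, at least 5 weeks are needed.
5 works (last occupied week: week 5): for example Handover=week 2, Refactor=week 2, Integrate=week 5, Deploy=week 1, QA=week 4, Audit=week 3, Design=week 5, Spec=week 3, Sync=week 1.

5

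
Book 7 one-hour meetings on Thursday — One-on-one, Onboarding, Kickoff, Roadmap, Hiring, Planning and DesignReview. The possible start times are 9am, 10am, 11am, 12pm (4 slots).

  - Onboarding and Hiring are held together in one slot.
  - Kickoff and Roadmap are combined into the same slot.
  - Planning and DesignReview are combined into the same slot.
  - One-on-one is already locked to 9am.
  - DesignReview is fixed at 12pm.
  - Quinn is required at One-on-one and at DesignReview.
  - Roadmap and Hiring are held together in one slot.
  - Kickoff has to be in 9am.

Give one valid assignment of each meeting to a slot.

Planning in 12pm; Hiring in 9am; Kickoff in 9am; One-on-one in 9am; Onboarding in 9am; DesignReview in 12pm; Roadmap in 9am

Checking: One-on-one(9am) != DesignReview(12pm); Roadmap = Hiring = 9am; Planning = DesignReview = 12pm; Kickoff = Roadmap = 9am; Onboarding = Hiring = 9am; One-on-one=9am in [9am,9am]; Kickoff=9am in [9am,9am]; DesignReview=12pm in [12pm,12pm].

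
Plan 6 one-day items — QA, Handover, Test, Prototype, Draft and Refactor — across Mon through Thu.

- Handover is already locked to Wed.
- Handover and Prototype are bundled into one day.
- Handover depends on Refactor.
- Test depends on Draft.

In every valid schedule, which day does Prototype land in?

Wed

Prototype must be in the same day as Handover, which can't be before Wed, so Prototype is at least Wed; Prototype must be in the same day as Handover, which can't be after Wed, so Prototype is at most Wed.
So Prototype is pinned to Wed.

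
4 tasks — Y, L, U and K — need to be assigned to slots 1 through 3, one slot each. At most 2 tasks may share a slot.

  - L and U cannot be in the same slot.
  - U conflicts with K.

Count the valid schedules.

Splitting on Y: it can be 1 (10), 2 (10), 3 (10). Listing each branch's schedules as (L, U, K):
Y=1: (1,2,3) (1,3,2) (2,1,2) (2,1,3) (2,3,1) (2,3,2) (3,1,2) (3,1,3) (3,2,1) (3,2,3) — 10.
Y=2: (1,2,1) (1,2,3) (1,3,1) (1,3,2) (2,1,3) (2,3,1) (3,1,2) (3,1,3) (3,2,1) (3,2,3) — 10.
Y=3: (1,2,1) (1,2,3) (1,3,1) (1,3,2) (2,1,2) (2,1,3) (2,3,1) (2,3,2) (3,1,2) (3,2,1) — 10.
Summing: 10 + 10 + 10 = 30.

30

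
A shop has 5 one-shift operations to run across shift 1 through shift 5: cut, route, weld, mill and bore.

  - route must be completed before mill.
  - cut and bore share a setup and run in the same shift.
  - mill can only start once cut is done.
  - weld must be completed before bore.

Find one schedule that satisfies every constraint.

route -> shift 1, bore -> shift 2, cut -> shift 2, mill -> shift 3, weld -> shift 1

Checking: weld(shift 1) before bore(shift 2); cut(shift 2) before mill(shift 3); route(shift 1) before mill(shift 3); cut = bore = shift 2.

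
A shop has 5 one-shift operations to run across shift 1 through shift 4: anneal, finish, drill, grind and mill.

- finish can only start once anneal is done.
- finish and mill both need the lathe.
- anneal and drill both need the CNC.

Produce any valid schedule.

drill in shift 2, anneal in shift 1, grind in shift 1, mill in shift 1, finish in shift 2

Checking: anneal(shift 1) before finish(shift 2); finish(shift 2) != mill(shift 1); anneal(shift 1) != drill(shift 2).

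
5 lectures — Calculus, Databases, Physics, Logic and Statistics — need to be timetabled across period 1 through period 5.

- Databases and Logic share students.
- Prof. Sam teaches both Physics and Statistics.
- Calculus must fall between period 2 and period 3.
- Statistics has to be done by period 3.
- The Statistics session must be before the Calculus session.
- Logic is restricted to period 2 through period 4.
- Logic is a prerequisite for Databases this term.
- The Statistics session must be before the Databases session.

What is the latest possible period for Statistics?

period 2

Statistics's own window allows nothing later than period 3; downstream work caps Statistics at period 2.
Statistics at period 2 is achievable: Statistics -> period 2, Calculus -> period 3, Physics -> period 1, Databases -> period 3, Logic -> period 2.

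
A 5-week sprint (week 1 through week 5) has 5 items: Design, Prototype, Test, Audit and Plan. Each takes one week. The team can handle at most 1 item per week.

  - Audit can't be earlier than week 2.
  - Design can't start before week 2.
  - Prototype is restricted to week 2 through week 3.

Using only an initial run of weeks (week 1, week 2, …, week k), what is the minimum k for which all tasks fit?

With at most 1 per week and 5 tasks, at least 5 weeks are needed.
Design can't be placed before week 2, so the schedule must run through at least week 2.
5 works (last occupied week: week 5): for example Audit in week 4, Prototype in week 2, Test in week 1, Plan in week 5, Design in week 3.

5 weeks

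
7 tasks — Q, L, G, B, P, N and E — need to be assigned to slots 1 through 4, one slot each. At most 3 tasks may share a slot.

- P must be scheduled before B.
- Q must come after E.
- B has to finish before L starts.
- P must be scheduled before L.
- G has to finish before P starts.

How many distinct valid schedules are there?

Splitting on Q: it can be 2 (4), 3 (8), 4 (12). Listing each branch's schedules as (L, G, B, P, N, E):
Q=2: (4,1,3,2,1,1) (4,1,3,2,2,1) (4,1,3,2,3,1) (4,1,3,2,4,1) — 4.
Q=3: (4,1,3,2,1,1) (4,1,3,2,1,2) (4,1,3,2,2,1) (4,1,3,2,2,2) (4,1,3,2,3,1) (4,1,3,2,3,2) (4,1,3,2,4,1) (4,1,3,2,4,2) — 8.
Q=4: (4,1,3,2,1,1) (4,1,3,2,1,2) (4,1,3,2,1,3) (4,1,3,2,2,1) (4,1,3,2,2,2) (4,1,3,2,2,3) (4,1,3,2,3,1) (4,1,3,2,3,2) (4,1,3,2,3,3) (4,1,3,2,4,1) (4,1,3,2,4,2) (4,1,3,2,4,3) — 12.
Summing: 4 + 8 + 12 = 24.

24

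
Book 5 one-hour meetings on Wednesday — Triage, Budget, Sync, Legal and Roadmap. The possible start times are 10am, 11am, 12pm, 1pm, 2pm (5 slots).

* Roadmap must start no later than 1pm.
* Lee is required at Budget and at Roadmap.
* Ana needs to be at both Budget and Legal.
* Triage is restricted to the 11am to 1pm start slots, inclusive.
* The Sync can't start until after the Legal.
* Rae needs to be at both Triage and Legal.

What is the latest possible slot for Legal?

1pm

Downstream work caps Legal at 1pm.
Legal at 1pm is achievable: Sync in 2pm, Budget in 11am, Roadmap in 10am, Triage in 11am, Legal in 1pm.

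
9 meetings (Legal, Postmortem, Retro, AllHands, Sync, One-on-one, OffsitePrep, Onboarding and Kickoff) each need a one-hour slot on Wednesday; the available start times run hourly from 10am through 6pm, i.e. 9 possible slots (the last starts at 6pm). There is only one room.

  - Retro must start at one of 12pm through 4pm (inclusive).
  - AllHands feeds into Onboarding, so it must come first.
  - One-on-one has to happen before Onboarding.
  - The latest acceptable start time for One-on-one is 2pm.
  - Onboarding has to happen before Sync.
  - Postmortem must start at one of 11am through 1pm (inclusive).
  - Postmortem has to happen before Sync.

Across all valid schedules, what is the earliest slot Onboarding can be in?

Precedence pushes Onboarding to at least 11am; downstream work caps Onboarding at 5pm.
Onboarding at 12pm is achievable: Legal=4pm, Onboarding=12pm, AllHands=11am, Retro=2pm, Sync=3pm, Kickoff=6pm, OffsitePrep=5pm, Postmortem=1pm, One-on-one=10am.
Nothing earlier works — the capacity limit rule out every slot before 12pm.

12pm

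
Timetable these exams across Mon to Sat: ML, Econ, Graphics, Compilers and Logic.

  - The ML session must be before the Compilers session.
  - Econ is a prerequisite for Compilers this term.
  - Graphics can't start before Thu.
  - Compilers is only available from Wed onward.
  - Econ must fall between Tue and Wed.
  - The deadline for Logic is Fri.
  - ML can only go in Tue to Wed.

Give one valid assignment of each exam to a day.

Graphics=Thu; Compilers=Wed; ML=Tue; Logic=Mon; Econ=Tue

Checking: ML(Tue) before Compilers(Wed); Econ(Tue) before Compilers(Wed); Compilers=Wed in [Wed,Sat]; ML=Tue in [Tue,Wed]; Econ=Tue in [Tue,Wed]; Graphics=Thu in [Thu,Sat]; Logic=Mon in [Mon,Fri].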